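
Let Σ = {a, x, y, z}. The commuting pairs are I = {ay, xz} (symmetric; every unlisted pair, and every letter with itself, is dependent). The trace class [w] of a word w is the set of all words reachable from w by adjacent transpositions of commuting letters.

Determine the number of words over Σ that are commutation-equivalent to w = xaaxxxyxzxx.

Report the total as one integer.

drop 0:x onto floor
drop 1:a onto {0:x}
drop 2:a onto {1:a}
drop 3:x onto {2:a}
drop 4:x onto {3:x}
drop 5:x onto {4:x}
drop 6:y onto {5:x}
drop 7:x onto {6:y}
drop 8:z onto {6:y}
drop 9:x onto {7:x}
drop 10:x onto {9:x}
ground layer = {0:x}
drop-orders for the pieces not yet dropped (sum over which currently-grounded one goes next):
  1 to go: {8} 1  {10} 1
  2 to go: {8,10} 2  {9,10} 1
  3 to go: {7,9,10} 1  {8,9,10} 3
  4 to go: {7,8,9,10} 4
  5 to go: {6,7,8,9,10} 4
  6 to go: {5,6,7,8,9,10} 4
  7 to go: {4,5,6,7,8,9,10} 4
  8 to go: {3,4,5,6,7,8,9,10} 4
  9 to go: {2,3,4,5,6,7,8,9,10} 4
  if 0:x drops first: 4 orders

4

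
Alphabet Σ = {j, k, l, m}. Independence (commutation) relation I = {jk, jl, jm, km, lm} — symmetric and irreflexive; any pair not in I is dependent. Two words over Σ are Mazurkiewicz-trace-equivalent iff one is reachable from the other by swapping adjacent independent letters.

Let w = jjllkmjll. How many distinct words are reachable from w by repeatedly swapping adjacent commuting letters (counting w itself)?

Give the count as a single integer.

504

0(j) covers ∅
1(j) covers 0:j
2(l) covers ∅
3(l) covers 2:l
4(k) covers 3:l
5(m) covers ∅
6(j) covers 1:j
7(l) covers 4:k
8(l) covers 7:l
floor of heap: 0:j, 2:l, 5:m
completions by unplaced set U, small U first (add the entries for U minus each lowest piece of U):
  |U|=1: {5}:1  {6}:1  {8}:1
  |U|=2: {1,6}:1  {5,6}:2  {5,8}:2  {6,8}:2  {7,8}:1
  |U|=3: {0,1,6}:1  {1,5,6}:3  {1,6,8}:3  {4,7,8}:1  {5,6,8}:6  {5,7,8}:3  {6,7,8}:3
  |U|=4: {0,1,5,6}:4  {0,1,6,8}:4  {1,5,6,8}:12  {1,6,7,8}:6  {3,4,7,8}:1  {4,5,7,8}:4  {4,6,7,8}:4  {5,6,7,8}:12
  |U|=5: {0,1,5,6,8}:20  {0,1,6,7,8}:10  {1,4,6,7,8}:10  {1,5,6,7,8}:30  {2,3,4,7,8}:1  {3,4,5,7,8}:5  {3,4,6,7,8}:5  {4,5,6,7,8}:20
  |U|=6: {0,1,4,6,7,8}:20  {0,1,5,6,7,8}:60  {1,3,4,6,7,8}:15  {1,4,5,6,7,8}:60  {2,3,4,5,7,8}:6  {2,3,4,6,7,8}:6  {3,4,5,6,7,8}:30
  |U|=7: {0,1,3,4,6,7,8}:35  {0,1,4,5,6,7,8}:140  {1,2,3,4,6,7,8}:21  {1,3,4,5,6,7,8}:105  {2,3,4,5,6,7,8}:42
  start at 0(j): 168
  start at 2(l): 280
  start at 5(m): 56
sum over floor = 504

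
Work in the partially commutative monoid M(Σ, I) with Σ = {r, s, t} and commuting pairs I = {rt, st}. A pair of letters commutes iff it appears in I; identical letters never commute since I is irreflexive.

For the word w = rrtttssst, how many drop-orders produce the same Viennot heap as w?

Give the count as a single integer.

126

drop 0:r onto floor
drop 1:r onto {0:r}
drop 2:t onto floor
drop 3:t onto {2:t}
drop 4:t onto {3:t}
drop 5:s onto {1:r}
drop 6:s onto {5:s}
drop 7:s onto {6:s}
drop 8:t onto {4:t}
ground layer = {0:r, 2:t}
drop-orders for the pieces not yet dropped (sum over which currently-grounded one goes next):
  1 to go: {7} 1  {8} 1
  2 to go: {4,8} 1  {6,7} 1  {7,8} 2
  3 to go: {3,4,8} 1  {4,7,8} 3  {5,6,7} 1  {6,7,8} 3
  4 to go: {1,5,6,7} 1  {2,3,4,8} 1  {3,4,7,8} 4  {4,6,7,8} 6  {5,6,7,8} 4
  5 to go: {0,1,5,6,7} 1  {1,5,6,7,8} 5  {2,3,4,7,8} 5  {3,4,6,7,8} 10  {4,5,6,7,8} 10
  6 to go: {0,1,5,6,7,8} 6  {1,4,5,6,7,8} 15  {2,3,4,6,7,8} 15  {3,4,5,6,7,8} 20
  7 to go: {0,1,4,5,6,7,8} 21  {1,3,4,5,6,7,8} 35  {2,3,4,5,6,7,8} 35
  if 0:r drops first: 70 orders
  if 2:t drops first: 56 orders
heap linearizations: 126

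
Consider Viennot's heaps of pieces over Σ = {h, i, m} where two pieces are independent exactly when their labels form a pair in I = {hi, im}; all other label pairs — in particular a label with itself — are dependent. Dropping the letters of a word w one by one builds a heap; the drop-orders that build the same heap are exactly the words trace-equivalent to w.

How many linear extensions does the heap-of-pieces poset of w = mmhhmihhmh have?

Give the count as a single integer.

drop 0:m onto floor
drop 1:m onto {0:m}
drop 2:h onto {1:m}
drop 3:h onto {2:h}
drop 4:m onto {3:h}
drop 5:i onto floor
drop 6:h onto {4:m}
drop 7:h onto {6:h}
drop 8:m onto {7:h}
drop 9:h onto {8:m}
ground layer = {0:m, 5:i}
drop-orders for the pieces not yet dropped (sum over which currently-grounded one goes next):
  1 to go: {5} 1  {9} 1
  2 to go: {5,9} 2  {8,9} 1
  3 to go: {5,8,9} 3  {7,8,9} 1
  4 to go: {5,7,8,9} 4  {6,7,8,9} 1
  5 to go: {4,6,7,8,9} 1  {5,6,7,8,9} 5
  6 to go: {3,4,6,7,8,9} 1  {4,5,6,7,8,9} 6
  7 to go: {2,3,4,6,7,8,9} 1  {3,4,5,6,7,8,9} 7
  8 to go: {1,2,3,4,6,7,8,9} 1  {2,3,4,5,6,7,8,9} 8
  if 0:m drops first: 9 orders
  if 5:i drops first: 1 orders
heap linearizations: 10

10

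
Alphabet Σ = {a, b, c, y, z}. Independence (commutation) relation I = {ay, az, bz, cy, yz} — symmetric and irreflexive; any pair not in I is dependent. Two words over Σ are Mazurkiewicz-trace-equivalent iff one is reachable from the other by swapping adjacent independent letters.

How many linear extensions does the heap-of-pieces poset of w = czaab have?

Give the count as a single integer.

0(c) covers ∅
1(z) covers 0:c
2(a) covers 0:c
3(a) covers 2:a
4(b) covers 3:a
floor of heap: 0:c
completions by unplaced set U, small U first (add the entries for U minus each lowest piece of U):
  |U|=1: {1}:1  {4}:1
  |U|=2: {1,4}:2  {3,4}:1
  |U|=3: {1,3,4}:3  {2,3,4}:1
  start at 0(c): 4

4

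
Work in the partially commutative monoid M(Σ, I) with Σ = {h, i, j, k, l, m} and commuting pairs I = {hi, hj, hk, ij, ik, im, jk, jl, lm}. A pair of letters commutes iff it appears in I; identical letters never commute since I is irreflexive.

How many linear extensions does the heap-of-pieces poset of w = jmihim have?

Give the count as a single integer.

15

0(j) covers ∅
1(m) covers 0:j
2(i) covers ∅
3(h) covers 1:m
4(i) covers 2:i
5(m) covers 3:h
floor of heap: 0:j, 2:i
completions by unplaced set U, small U first (add the entries for U minus each lowest piece of U):
  |U|=1: {4}:1  {5}:1
  |U|=2: {2,4}:1  {3,5}:1  {4,5}:2
  |U|=3: {1,3,5}:1  {2,4,5}:3  {3,4,5}:3
  |U|=4: {0,1,3,5}:1  {1,3,4,5}:4  {2,3,4,5}:6
  start at 0(j): 10
  start at 2(i): 5
sum over floor = 15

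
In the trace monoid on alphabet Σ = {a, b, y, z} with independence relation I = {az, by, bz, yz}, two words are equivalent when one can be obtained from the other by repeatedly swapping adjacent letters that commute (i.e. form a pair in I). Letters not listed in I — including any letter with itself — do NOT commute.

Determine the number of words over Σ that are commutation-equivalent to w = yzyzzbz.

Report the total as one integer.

drop 0:y onto floor
drop 1:z onto floor
drop 2:y onto {0:y}
drop 3:z onto {1:z}
drop 4:z onto {3:z}
drop 5:b onto floor
drop 6:z onto {4:z}
ground layer = {0:y, 1:z, 5:b}
drop-orders for the pieces not yet dropped (sum over which currently-grounded one goes next):
  1 to go: {2} 1  {5} 1  {6} 1
  2 to go: {0,2} 1  {2,5} 2  {2,6} 2  {4,6} 1  {5,6} 2
  3 to go: {0,2,5} 3  {0,2,6} 3  {2,4,6} 3  {2,5,6} 6  {3,4,6} 1  {4,5,6} 3
  4 to go: {0,2,4,6} 6  {0,2,5,6} 12  {1,3,4,6} 1  {2,3,4,6} 4  {2,4,5,6} 12  {3,4,5,6} 4
  5 to go: {0,2,3,4,6} 10  {0,2,4,5,6} 30  {1,2,3,4,6} 5  {1,3,4,5,6} 5  {2,3,4,5,6} 20
  if 0:y drops first: 30 orders
  if 1:z drops first: 60 orders
  if 5:b drops first: 15 orders
heap linearizations: 105

105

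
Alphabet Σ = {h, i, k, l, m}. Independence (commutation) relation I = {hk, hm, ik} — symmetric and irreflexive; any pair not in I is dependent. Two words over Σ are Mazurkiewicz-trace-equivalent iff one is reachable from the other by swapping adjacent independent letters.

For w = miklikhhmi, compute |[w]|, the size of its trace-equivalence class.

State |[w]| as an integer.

18

#0=m has no predecessor
#1=i depends on [0:m]
#2=k depends on [0:m]
#3=l depends on [1:i, 2:k]
#4=i depends on [3:l]
#5=k depends on [3:l]
#6=h depends on [4:i]
#7=h depends on [6:h]
#8=m depends on [4:i, 5:k]
#9=i depends on [7:h, 8:m]
sources: [0:m]
N(rest) = Σ N(rest − s) over sources s of rest; N(one piece) = 1:
  size 1 → [9]=1
  size 2 → [7,9]=1  [8,9]=1
  size 3 → [5,8,9]=1  [6,7,9]=1  [7,8,9]=2
  size 4 → [5,7,8,9]=3  [6,7,8,9]=3
  size 5 → [4,6,7,8,9]=3  [5,6,7,8,9]=6
  size 6 → [4,5,6,7,8,9]=9
  size 7 → [3,4,5,6,7,8,9]=9
  size 8 → [1,3,4,5,6,7,8,9]=9  [2,3,4,5,6,7,8,9]=9
  first=0(m) contributes 18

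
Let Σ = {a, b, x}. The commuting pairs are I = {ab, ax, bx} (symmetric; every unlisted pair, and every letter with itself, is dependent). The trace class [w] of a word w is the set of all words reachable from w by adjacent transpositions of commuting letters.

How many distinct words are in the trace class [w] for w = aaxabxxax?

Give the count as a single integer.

piece 0:a — minimal
piece 1:a rests on {0:a}
piece 2:x — minimal
piece 3:a rests on {1:a}
piece 4:b — minimal
piece 5:x rests on {2:x}
piece 6:x rests on {5:x}
piece 7:a rests on {3:a}
piece 8:x rests on {6:x}
minimal pieces: {0:a, 2:x, 4:b}
ways to finish when only these pieces remain (= sum over removing one remaining piece with nothing left below it):
  1 left: {4}→1  {7}→1  {8}→1
  2 left: {3,7}→1  {4,7}→2  {4,8}→2  {6,8}→1  {7,8}→2
  3 left: {1,3,7}→1  {3,4,7}→3  {3,7,8}→3  {4,6,8}→3  {4,7,8}→6  {5,6,8}→1  {6,7,8}→3
  4 left: {0,1,3,7}→1  {1,3,4,7}→4  {1,3,7,8}→4  {2,5,6,8}→1  {3,4,7,8}→12  {3,6,7,8}→6  {4,5,6,8}→4  {4,6,7,8}→12  {5,6,7,8}→4
  5 left: {0,1,3,4,7}→5  {0,1,3,7,8}→5  {1,3,4,7,8}→20  {1,3,6,7,8}→10  {2,4,5,6,8}→5  {2,5,6,7,8}→5  {3,4,6,7,8}→30  {3,5,6,7,8}→10  {4,5,6,7,8}→20
  6 left: {0,1,3,4,7,8}→30  {0,1,3,6,7,8}→15  {1,3,4,6,7,8}→60  {1,3,5,6,7,8}→20  {2,3,5,6,7,8}→15  {2,4,5,6,7,8}→30  {3,4,5,6,7,8}→60
  7 left: {0,1,3,4,6,7,8}→105  {0,1,3,5,6,7,8}→35  {1,2,3,5,6,7,8}→35  {1,3,4,5,6,7,8}→140  {2,3,4,5,6,7,8}→105
  placing 0:a first → 280 extensions
  placing 2:x first → 280 extensions
  placing 4:b first → 70 extensions
total linear extensions = 630

630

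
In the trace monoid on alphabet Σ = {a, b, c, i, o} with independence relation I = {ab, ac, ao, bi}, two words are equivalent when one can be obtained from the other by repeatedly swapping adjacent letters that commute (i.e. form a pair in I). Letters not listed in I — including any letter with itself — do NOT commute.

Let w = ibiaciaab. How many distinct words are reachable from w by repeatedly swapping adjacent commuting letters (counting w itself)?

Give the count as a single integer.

0(i) covers ∅
1(b) covers ∅
2(i) covers 0:i
3(a) covers 2:i
4(c) covers 1:b, 2:i
5(i) covers 3:a, 4:c
6(a) covers 5:i
7(a) covers 6:a
8(b) covers 4:c
floor of heap: 0:i, 1:b
completions by unplaced set U, small U first (add the entries for U minus each lowest piece of U):
  |U|=1: {7}:1  {8}:1
  |U|=2: {6,7}:1  {7,8}:2
  |U|=3: {5,6,7}:1  {6,7,8}:3
  |U|=4: {3,5,6,7}:1  {5,6,7,8}:4
  |U|=5: {3,5,6,7,8}:5  {4,5,6,7,8}:4
  |U|=6: {1,4,5,6,7,8}:4  {3,4,5,6,7,8}:9
  |U|=7: {1,3,4,5,6,7,8}:13  {2,3,4,5,6,7,8}:9
  start at 0(i): 22
  start at 1(b): 9
sum over floor = 31

31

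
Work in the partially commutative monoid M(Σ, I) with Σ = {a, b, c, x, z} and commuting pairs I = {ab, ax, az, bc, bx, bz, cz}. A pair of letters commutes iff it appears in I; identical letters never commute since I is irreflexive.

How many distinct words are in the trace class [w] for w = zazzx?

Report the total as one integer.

0(z) covers ∅
1(a) covers ∅
2(z) covers 0:z
3(z) covers 2:z
4(x) covers 3:z
floor of heap: 0:z, 1:a
completions by unplaced set U, small U first (add the entries for U minus each lowest piece of U):
  |U|=1: {1}:1  {4}:1
  |U|=2: {1,4}:2  {3,4}:1
  |U|=3: {1,3,4}:3  {2,3,4}:1
  start at 0(z): 4
  start at 1(a): 1
sum over floor = 5

5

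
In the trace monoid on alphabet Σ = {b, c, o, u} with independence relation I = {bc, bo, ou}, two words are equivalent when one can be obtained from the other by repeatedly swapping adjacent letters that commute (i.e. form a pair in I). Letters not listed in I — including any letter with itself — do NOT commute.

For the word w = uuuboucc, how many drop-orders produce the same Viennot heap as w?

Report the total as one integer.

#0=u has no predecessor
#1=u depends on [0:u]
#2=u depends on [1:u]
#3=b depends on [2:u]
#4=o has no predecessor
#5=u depends on [3:b]
#6=c depends on [4:o, 5:u]
#7=c depends on [6:c]
sources: [0:u, 4:o]
N(rest) = Σ N(rest − s) over sources s of rest; N(one piece) = 1:
  size 1 → [7]=1
  size 2 → [6,7]=1
  size 3 → [4,6,7]=1  [5,6,7]=1
  size 4 → [3,5,6,7]=1  [4,5,6,7]=2
  size 5 → [2,3,5,6,7]=1  [3,4,5,6,7]=3
  size 6 → [1,2,3,5,6,7]=1  [2,3,4,5,6,7]=4
  first=0(u) contributes 5
  first=4(o) contributes 1
|[w]| = 6

6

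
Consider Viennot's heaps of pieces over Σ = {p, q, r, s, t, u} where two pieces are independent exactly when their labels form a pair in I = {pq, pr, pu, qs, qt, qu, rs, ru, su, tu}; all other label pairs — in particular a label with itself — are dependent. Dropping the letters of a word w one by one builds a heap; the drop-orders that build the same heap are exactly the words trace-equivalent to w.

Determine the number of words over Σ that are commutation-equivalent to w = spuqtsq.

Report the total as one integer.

105

piece 0:s — minimal
piece 1:p rests on {0:s}
piece 2:u — minimal
piece 3:q — minimal
piece 4:t rests on {1:p}
piece 5:s rests on {4:t}
piece 6:q rests on {3:q}
minimal pieces: {0:s, 2:u, 3:q}
ways to finish when only these pieces remain (= sum over removing one remaining piece with nothing left below it):
  1 left: {2}→1  {5}→1  {6}→1
  2 left: {2,5}→2  {2,6}→2  {3,6}→1  {4,5}→1  {5,6}→2
  3 left: {1,4,5}→1  {2,3,6}→3  {2,4,5}→3  {2,5,6}→6  {3,5,6}→3  {4,5,6}→3
  4 left: {0,1,4,5}→1  {1,2,4,5}→4  {1,4,5,6}→4  {2,3,5,6}→12  {2,4,5,6}→12  {3,4,5,6}→6
  5 left: {0,1,2,4,5}→5  {0,1,4,5,6}→5  {1,2,4,5,6}→20  {1,3,4,5,6}→10  {2,3,4,5,6}→30
  placing 0:s first → 60 extensions
  placing 2:u first → 15 extensions
  placing 3:q first → 30 extensions
total linear extensions = 105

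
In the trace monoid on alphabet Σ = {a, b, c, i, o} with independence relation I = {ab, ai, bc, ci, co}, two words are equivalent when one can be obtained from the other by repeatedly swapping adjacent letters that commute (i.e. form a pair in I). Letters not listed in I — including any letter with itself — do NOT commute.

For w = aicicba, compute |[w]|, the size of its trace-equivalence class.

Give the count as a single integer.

piece 0:a — minimal
piece 1:i — minimal
piece 2:c rests on {0:a}
piece 3:i rests on {1:i}
piece 4:c rests on {2:c}
piece 5:b rests on {3:i}
piece 6:a rests on {4:c}
minimal pieces: {0:a, 1:i}
ways to finish when only these pieces remain (= sum over removing one remaining piece with nothing left below it):
  1 left: {5}→1  {6}→1
  2 left: {3,5}→1  {4,6}→1  {5,6}→2
  3 left: {1,3,5}→1  {2,4,6}→1  {3,5,6}→3  {4,5,6}→3
  4 left: {0,2,4,6}→1  {1,3,5,6}→4  {2,4,5,6}→4  {3,4,5,6}→6
  5 left: {0,2,4,5,6}→5  {1,3,4,5,6}→10  {2,3,4,5,6}→10
  placing 0:a first → 20 extensions
  placing 1:i first → 15 extensions
total linear extensions = 35

35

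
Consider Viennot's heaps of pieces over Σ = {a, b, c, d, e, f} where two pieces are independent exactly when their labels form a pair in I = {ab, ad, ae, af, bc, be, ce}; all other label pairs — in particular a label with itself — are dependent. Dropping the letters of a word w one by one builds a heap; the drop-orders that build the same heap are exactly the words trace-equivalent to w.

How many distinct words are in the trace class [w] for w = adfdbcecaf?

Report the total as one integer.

#0=a has no predecessor
#1=d has no predecessor
#2=f depends on [1:d]
#3=d depends on [2:f]
#4=b depends on [3:d]
#5=c depends on [0:a, 3:d]
#6=e depends on [3:d]
#7=c depends on [5:c]
#8=a depends on [7:c]
#9=f depends on [4:b, 6:e, 7:c]
sources: [0:a, 1:d]
N(rest) = Σ N(rest − s) over sources s of rest; N(one piece) = 1:
  size 1 → [8]=1  [9]=1
  size 2 → [4,9]=1  [6,9]=1  [8,9]=2
  size 3 → [4,6,9]=2  [4,8,9]=3  [6,8,9]=3  [7,8,9]=2
  size 4 → [4,6,8,9]=8  [4,7,8,9]=5  [5,7,8,9]=2  [6,7,8,9]=5
  size 5 → [0,5,7,8,9]=2  [4,5,7,8,9]=7  [4,6,7,8,9]=18  [5,6,7,8,9]=7
  size 6 → [0,4,5,7,8,9]=9  [0,5,6,7,8,9]=9  [4,5,6,7,8,9]=32
  size 7 → [0,4,5,6,7,8,9]=50  [3,4,5,6,7,8,9]=32
  size 8 → [0,3,4,5,6,7,8,9]=82  [2,3,4,5,6,7,8,9]=32
  first=0(a) contributes 32
  first=1(d) contributes 114
|[w]| = 146

146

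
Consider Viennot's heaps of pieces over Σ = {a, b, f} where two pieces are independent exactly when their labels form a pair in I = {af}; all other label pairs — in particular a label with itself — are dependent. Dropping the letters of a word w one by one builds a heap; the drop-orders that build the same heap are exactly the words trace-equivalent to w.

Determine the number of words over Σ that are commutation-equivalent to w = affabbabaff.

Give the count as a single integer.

18

#0=a has no predecessor
#1=f has no predecessor
#2=f depends on [1:f]
#3=a depends on [0:a]
#4=b depends on [2:f, 3:a]
#5=b depends on [4:b]
#6=a depends on [5:b]
#7=b depends on [6:a]
#8=a depends on [7:b]
#9=f depends on [7:b]
#10=f depends on [9:f]
sources: [0:a, 1:f]
N(rest) = Σ N(rest − s) over sources s of rest; N(one piece) = 1:
  size 1 → [8]=1  [10]=1
  size 2 → [8,10]=2  [9,10]=1
  size 3 → [8,9,10]=3
  size 4 → [7,8,9,10]=3
  size 5 → [6,7,8,9,10]=3
  size 6 → [5,6,7,8,9,10]=3
  size 7 → [4,5,6,7,8,9,10]=3
  size 8 → [2,4,5,6,7,8,9,10]=3  [3,4,5,6,7,8,9,10]=3
  size 9 → [0,3,4,5,6,7,8,9,10]=3  [1,2,4,5,6,7,8,9,10]=3  [2,3,4,5,6,7,8,9,10]=6
  first=0(a) contributes 9
  first=1(f) contributes 9
|[w]| = 18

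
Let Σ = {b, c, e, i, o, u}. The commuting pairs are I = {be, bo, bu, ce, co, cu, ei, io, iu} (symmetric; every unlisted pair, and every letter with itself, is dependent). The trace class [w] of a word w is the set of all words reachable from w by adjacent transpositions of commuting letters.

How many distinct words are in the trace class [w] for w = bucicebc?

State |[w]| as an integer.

#0=b has no predecessor
#1=u has no predecessor
#2=c depends on [0:b]
#3=i depends on [2:c]
#4=c depends on [3:i]
#5=e depends on [1:u]
#6=b depends on [4:c]
#7=c depends on [6:b]
sources: [0:b, 1:u]
N(rest) = Σ N(rest − s) over sources s of rest; N(one piece) = 1:
  size 1 → [5]=1  [7]=1
  size 2 → [1,5]=1  [5,7]=2  [6,7]=1
  size 3 → [1,5,7]=3  [4,6,7]=1  [5,6,7]=3
  size 4 → [1,5,6,7]=6  [3,4,6,7]=1  [4,5,6,7]=4
  size 5 → [1,4,5,6,7]=10  [2,3,4,6,7]=1  [3,4,5,6,7]=5
  size 6 → [0,2,3,4,6,7]=1  [1,3,4,5,6,7]=15  [2,3,4,5,6,7]=6
  first=0(b) contributes 21
  first=1(u) contributes 7
|[w]| = 28

28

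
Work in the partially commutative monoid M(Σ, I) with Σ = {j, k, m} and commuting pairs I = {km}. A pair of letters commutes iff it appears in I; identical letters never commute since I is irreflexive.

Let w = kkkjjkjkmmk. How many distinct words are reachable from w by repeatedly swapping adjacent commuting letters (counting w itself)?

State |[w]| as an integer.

drop 0:k onto floor
drop 1:k onto {0:k}
drop 2:k onto {1:k}
drop 3:j onto {2:k}
drop 4:j onto {3:j}
drop 5:k onto {4:j}
drop 6:j onto {5:k}
drop 7:k onto {6:j}
drop 8:m onto {6:j}
drop 9:m onto {8:m}
drop 10:k onto {7:k}
ground layer = {0:k}
drop-orders for the pieces not yet dropped (sum over which currently-grounded one goes next):
  1 to go: {9} 1  {10} 1
  2 to go: {7,10} 1  {8,9} 1  {9,10} 2
  3 to go: {7,9,10} 3  {8,9,10} 3
  4 to go: {7,8,9,10} 6
  5 to go: {6,7,8,9,10} 6
  6 to go: {5,6,7,8,9,10} 6
  7 to go: {4,5,6,7,8,9,10} 6
  8 to go: {3,4,5,6,7,8,9,10} 6
  9 to go: {2,3,4,5,6,7,8,9,10} 6
  if 0:k drops first: 6 orders

6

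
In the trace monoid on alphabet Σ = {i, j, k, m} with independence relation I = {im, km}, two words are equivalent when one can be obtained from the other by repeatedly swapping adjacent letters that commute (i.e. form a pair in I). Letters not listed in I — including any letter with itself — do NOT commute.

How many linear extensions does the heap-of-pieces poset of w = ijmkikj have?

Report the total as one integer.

4

drop 0:i onto floor
drop 1:j onto {0:i}
drop 2:m onto {1:j}
drop 3:k onto {1:j}
drop 4:i onto {3:k}
drop 5:k onto {4:i}
drop 6:j onto {2:m, 5:k}
ground layer = {0:i}
drop-orders for the pieces not yet dropped (sum over which currently-grounded one goes next):
  1 to go: {6} 1
  2 to go: {2,6} 1  {5,6} 1
  3 to go: {2,5,6} 2  {4,5,6} 1
  4 to go: {2,4,5,6} 3  {3,4,5,6} 1
  5 to go: {2,3,4,5,6} 4
  if 0:i drops first: 4 orders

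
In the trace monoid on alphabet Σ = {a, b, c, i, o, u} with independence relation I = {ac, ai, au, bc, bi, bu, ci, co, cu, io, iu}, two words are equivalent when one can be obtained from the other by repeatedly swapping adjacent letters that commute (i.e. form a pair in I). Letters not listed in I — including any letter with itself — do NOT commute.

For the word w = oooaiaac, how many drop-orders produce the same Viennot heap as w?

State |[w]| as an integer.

#0=o has no predecessor
#1=o depends on [0:o]
#2=o depends on [1:o]
#3=a depends on [2:o]
#4=i has no predecessor
#5=a depends on [3:a]
#6=a depends on [5:a]
#7=c has no predecessor
sources: [0:o, 4:i, 7:c]
N(rest) = Σ N(rest − s) over sources s of rest; N(one piece) = 1:
  size 1 → [4]=1  [6]=1  [7]=1
  size 2 → [4,6]=2  [4,7]=2  [5,6]=1  [6,7]=2
  size 3 → [3,5,6]=1  [4,5,6]=3  [4,6,7]=6  [5,6,7]=3
  size 4 → [2,3,5,6]=1  [3,4,5,6]=4  [3,5,6,7]=4  [4,5,6,7]=12
  size 5 → [1,2,3,5,6]=1  [2,3,4,5,6]=5  [2,3,5,6,7]=5  [3,4,5,6,7]=20
  size 6 → [0,1,2,3,5,6]=1  [1,2,3,4,5,6]=6  [1,2,3,5,6,7]=6  [2,3,4,5,6,7]=30
  first=0(o) contributes 42
  first=4(i) contributes 7
  first=7(c) contributes 7
|[w]| = 56

56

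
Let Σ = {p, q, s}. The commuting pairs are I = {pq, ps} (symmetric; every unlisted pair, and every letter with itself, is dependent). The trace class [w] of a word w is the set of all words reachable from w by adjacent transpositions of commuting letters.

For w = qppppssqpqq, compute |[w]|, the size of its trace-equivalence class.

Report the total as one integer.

drop 0:q onto floor
drop 1:p onto floor
drop 2:p onto {1:p}
drop 3:p onto {2:p}
drop 4:p onto {3:p}
drop 5:s onto {0:q}
drop 6:s onto {5:s}
drop 7:q onto {6:s}
drop 8:p onto {4:p}
drop 9:q onto {7:q}
drop 10:q onto {9:q}
ground layer = {0:q, 1:p}
drop-orders for the pieces not yet dropped (sum over which currently-grounded one goes next):
  1 to go: {8} 1  {10} 1
  2 to go: {4,8} 1  {8,10} 2  {9,10} 1
  3 to go: {3,4,8} 1  {4,8,10} 3  {7,9,10} 1  {8,9,10} 3
  4 to go: {2,3,4,8} 1  {3,4,8,10} 4  {4,8,9,10} 6  {6,7,9,10} 1  {7,8,9,10} 4
  5 to go: {1,2,3,4,8} 1  {2,3,4,8,10} 5  {3,4,8,9,10} 10  {4,7,8,9,10} 10  {5,6,7,9,10} 1  {6,7,8,9,10} 5
  6 to go: {0,5,6,7,9,10} 1  {1,2,3,4,8,10} 6  {2,3,4,8,9,10} 15  {3,4,7,8,9,10} 20  {4,6,7,8,9,10} 15  {5,6,7,8,9,10} 6
  7 to go: {0,5,6,7,8,9,10} 7  {1,2,3,4,8,9,10} 21  {2,3,4,7,8,9,10} 35  {3,4,6,7,8,9,10} 35  {4,5,6,7,8,9,10} 21
  8 to go: {0,4,5,6,7,8,9,10} 28  {1,2,3,4,7,8,9,10} 56  {2,3,4,6,7,8,9,10} 70  {3,4,5,6,7,8,9,10} 56
  9 to go: {0,3,4,5,6,7,8,9,10} 84  {1,2,3,4,6,7,8,9,10} 126  {2,3,4,5,6,7,8,9,10} 126
  if 0:q drops first: 252 orders
  if 1:p drops first: 210 orders
heap linearizations: 462

462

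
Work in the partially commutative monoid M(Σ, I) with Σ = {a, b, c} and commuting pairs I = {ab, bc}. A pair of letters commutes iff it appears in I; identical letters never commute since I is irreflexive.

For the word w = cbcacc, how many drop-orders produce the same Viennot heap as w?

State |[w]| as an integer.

6

drop 0:c onto floor
drop 1:b onto floor
drop 2:c onto {0:c}
drop 3:a onto {2:c}
drop 4:c onto {3:a}
drop 5:c onto {4:c}
ground layer = {0:c, 1:b}
drop-orders for the pieces not yet dropped (sum over which currently-grounded one goes next):
  1 to go: {1} 1  {5} 1
  2 to go: {1,5} 2  {4,5} 1
  3 to go: {1,4,5} 3  {3,4,5} 1
  4 to go: {1,3,4,5} 4  {2,3,4,5} 1
  if 0:c drops first: 5 orders
  if 1:b drops first: 1 orders
heap linearizations: 6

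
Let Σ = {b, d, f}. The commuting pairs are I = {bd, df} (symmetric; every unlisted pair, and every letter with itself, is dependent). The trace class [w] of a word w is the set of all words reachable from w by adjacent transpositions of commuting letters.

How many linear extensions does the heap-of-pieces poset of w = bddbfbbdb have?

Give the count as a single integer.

drop 0:b onto floor
drop 1:d onto floor
drop 2:d onto {1:d}
drop 3:b onto {0:b}
drop 4:f onto {3:b}
drop 5:b onto {4:f}
drop 6:b onto {5:b}
drop 7:d onto {2:d}
drop 8:b onto {6:b}
ground layer = {0:b, 1:d}
drop-orders for the pieces not yet dropped (sum over which currently-grounded one goes next):
  1 to go: {7} 1  {8} 1
  2 to go: {2,7} 1  {6,8} 1  {7,8} 2
  3 to go: {1,2,7} 1  {2,7,8} 3  {5,6,8} 1  {6,7,8} 3
  4 to go: {1,2,7,8} 4  {2,6,7,8} 6  {4,5,6,8} 1  {5,6,7,8} 4
  5 to go: {1,2,6,7,8} 10  {2,5,6,7,8} 10  {3,4,5,6,8} 1  {4,5,6,7,8} 5
  6 to go: {0,3,4,5,6,8} 1  {1,2,5,6,7,8} 20  {2,4,5,6,7,8} 15  {3,4,5,6,7,8} 6
  7 to go: {0,3,4,5,6,7,8} 7  {1,2,4,5,6,7,8} 35  {2,3,4,5,6,7,8} 21
  if 0:b drops first: 56 orders
  if 1:d drops first: 28 orders
heap linearizations: 84

84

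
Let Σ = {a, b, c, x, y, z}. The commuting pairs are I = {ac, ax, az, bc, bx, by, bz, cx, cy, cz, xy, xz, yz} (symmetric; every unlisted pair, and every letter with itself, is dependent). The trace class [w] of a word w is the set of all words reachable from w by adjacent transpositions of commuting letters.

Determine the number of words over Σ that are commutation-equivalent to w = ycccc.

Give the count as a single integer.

drop 0:y onto floor
drop 1:c onto floor
drop 2:c onto {1:c}
drop 3:c onto {2:c}
drop 4:c onto {3:c}
ground layer = {0:y, 1:c}
drop-orders for the pieces not yet dropped (sum over which currently-grounded one goes next):
  1 to go: {0} 1  {4} 1
  2 to go: {0,4} 2  {3,4} 1
  3 to go: {0,3,4} 3  {2,3,4} 1
  if 0:y drops first: 1 orders
  if 1:c drops first: 4 orders
heap linearizations: 5

5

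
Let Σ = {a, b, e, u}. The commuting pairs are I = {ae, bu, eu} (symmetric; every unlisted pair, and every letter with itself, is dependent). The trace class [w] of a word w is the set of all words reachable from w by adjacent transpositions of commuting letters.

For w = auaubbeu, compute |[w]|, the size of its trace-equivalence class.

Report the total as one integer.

0(a) covers ∅
1(u) covers 0:a
2(a) covers 1:u
3(u) covers 2:a
4(b) covers 2:a
5(b) covers 4:b
6(e) covers 5:b
7(u) covers 3:u
floor of heap: 0:a
completions by unplaced set U, small U first (add the entries for U minus each lowest piece of U):
  |U|=1: {6}:1  {7}:1
  |U|=2: {3,7}:1  {5,6}:1  {6,7}:2
  |U|=3: {3,6,7}:3  {4,5,6}:1  {5,6,7}:3
  |U|=4: {3,5,6,7}:6  {4,5,6,7}:4
  |U|=5: {3,4,5,6,7}:10
  |U|=6: {2,3,4,5,6,7}:10
  start at 0(a): 10

10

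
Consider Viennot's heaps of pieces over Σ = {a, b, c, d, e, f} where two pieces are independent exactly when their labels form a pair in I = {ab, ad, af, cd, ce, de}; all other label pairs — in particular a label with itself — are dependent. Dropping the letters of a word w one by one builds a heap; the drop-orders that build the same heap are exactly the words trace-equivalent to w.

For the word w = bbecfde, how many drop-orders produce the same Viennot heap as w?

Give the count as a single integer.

0(b) covers ∅
1(b) covers 0:b
2(e) covers 1:b
3(c) covers 1:b
4(f) covers 2:e, 3:c
5(d) covers 4:f
6(e) covers 4:f
floor of heap: 0:b
completions by unplaced set U, small U first (add the entries for U minus each lowest piece of U):
  |U|=1: {5}:1  {6}:1
  |U|=2: {5,6}:2
  |U|=3: {4,5,6}:2
  |U|=4: {2,4,5,6}:2  {3,4,5,6}:2
  |U|=5: {2,3,4,5,6}:4
  start at 0(b): 4

4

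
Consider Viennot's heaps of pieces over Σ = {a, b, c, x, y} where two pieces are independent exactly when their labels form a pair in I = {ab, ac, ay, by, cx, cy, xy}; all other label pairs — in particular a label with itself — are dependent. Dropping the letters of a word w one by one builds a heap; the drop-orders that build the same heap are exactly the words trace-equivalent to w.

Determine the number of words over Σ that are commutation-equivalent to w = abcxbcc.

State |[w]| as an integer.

drop 0:a onto floor
drop 1:b onto floor
drop 2:c onto {1:b}
drop 3:x onto {0:a, 1:b}
drop 4:b onto {2:c, 3:x}
drop 5:c onto {4:b}
drop 6:c onto {5:c}
ground layer = {0:a, 1:b}
drop-orders for the pieces not yet dropped (sum over which currently-grounded one goes next):
  1 to go: {6} 1
  2 to go: {5,6} 1
  3 to go: {4,5,6} 1
  4 to go: {2,4,5,6} 1  {3,4,5,6} 1
  5 to go: {0,3,4,5,6} 1  {2,3,4,5,6} 2
  if 0:a drops first: 2 orders
  if 1:b drops first: 3 orders
heap linearizations: 5

5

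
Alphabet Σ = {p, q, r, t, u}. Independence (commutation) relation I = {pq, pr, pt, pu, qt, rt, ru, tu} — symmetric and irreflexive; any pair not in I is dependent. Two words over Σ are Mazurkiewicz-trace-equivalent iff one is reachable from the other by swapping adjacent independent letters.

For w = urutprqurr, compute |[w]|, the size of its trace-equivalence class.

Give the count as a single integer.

0(u) covers ∅
1(r) covers ∅
2(u) covers 0:u
3(t) covers ∅
4(p) covers ∅
5(r) covers 1:r
6(q) covers 2:u, 5:r
7(u) covers 6:q
8(r) covers 6:q
9(r) covers 8:r
floor of heap: 0:u, 1:r, 3:t, 4:p
completions by unplaced set U, small U first (add the entries for U minus each lowest piece of U):
  |U|=1: {3}:1  {4}:1  {7}:1  {9}:1
  |U|=2: {3,4}:2  {3,7}:2  {3,9}:2  {4,7}:2  {4,9}:2  {7,9}:2  {8,9}:1
  |U|=3: {3,4,7}:6  {3,4,9}:6  {3,7,9}:6  {3,8,9}:3  {4,7,9}:6  {4,8,9}:3  {7,8,9}:3
  |U|=4: {3,4,7,9}:24  {3,4,8,9}:12  {3,7,8,9}:12  {4,7,8,9}:12  {6,7,8,9}:3
  |U|=5: {2,6,7,8,9}:3  {3,4,7,8,9}:60  {3,6,7,8,9}:15  {4,6,7,8,9}:15  {5,6,7,8,9}:3
  |U|=6: {0,2,6,7,8,9}:3  {1,5,6,7,8,9}:3  {2,3,6,7,8,9}:18  {2,4,6,7,8,9}:18  {2,5,6,7,8,9}:6  {3,4,6,7,8,9}:90  {3,5,6,7,8,9}:18  {4,5,6,7,8,9}:18
  |U|=7: {0,2,3,6,7,8,9}:21  {0,2,4,6,7,8,9}:21  {0,2,5,6,7,8,9}:9  {1,2,5,6,7,8,9}:9  {1,3,5,6,7,8,9}:21  {1,4,5,6,7,8,9}:21  {2,3,4,6,7,8,9}:126  {2,3,5,6,7,8,9}:42  {2,4,5,6,7,8,9}:42  {3,4,5,6,7,8,9}:126
  |U|=8: {0,1,2,5,6,7,8,9}:18  {0,2,3,4,6,7,8,9}:168  {0,2,3,5,6,7,8,9}:72  {0,2,4,5,6,7,8,9}:72  {1,2,3,5,6,7,8,9}:72  {1,2,4,5,6,7,8,9}:72  {1,3,4,5,6,7,8,9}:168  {2,3,4,5,6,7,8,9}:336
  start at 0(u): 648
  start at 1(r): 648
  start at 3(t): 162
  start at 4(p): 162
sum over floor = 1620

1620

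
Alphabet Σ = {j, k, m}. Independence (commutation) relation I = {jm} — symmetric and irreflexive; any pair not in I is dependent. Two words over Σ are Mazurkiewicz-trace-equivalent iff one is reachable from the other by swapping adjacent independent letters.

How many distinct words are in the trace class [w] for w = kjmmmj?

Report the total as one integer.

10

drop 0:k onto floor
drop 1:j onto {0:k}
drop 2:m onto {0:k}
drop 3:m onto {2:m}
drop 4:m onto {3:m}
drop 5:j onto {1:j}
ground layer = {0:k}
drop-orders for the pieces not yet dropped (sum over which currently-grounded one goes next):
  1 to go: {4} 1  {5} 1
  2 to go: {1,5} 1  {3,4} 1  {4,5} 2
  3 to go: {1,4,5} 3  {2,3,4} 1  {3,4,5} 3
  4 to go: {1,3,4,5} 6  {2,3,4,5} 4
  if 0:k drops first: 10 orders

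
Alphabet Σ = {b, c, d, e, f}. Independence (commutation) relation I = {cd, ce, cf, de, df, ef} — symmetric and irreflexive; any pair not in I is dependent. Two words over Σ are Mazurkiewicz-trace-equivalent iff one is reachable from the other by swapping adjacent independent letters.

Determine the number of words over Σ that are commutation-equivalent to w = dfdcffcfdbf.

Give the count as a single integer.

1260

#0=d has no predecessor
#1=f has no predecessor
#2=d depends on [0:d]
#3=c has no predecessor
#4=f depends on [1:f]
#5=f depends on [4:f]
#6=c depends on [3:c]
#7=f depends on [5:f]
#8=d depends on [2:d]
#9=b depends on [6:c, 7:f, 8:d]
#10=f depends on [9:b]
sources: [0:d, 1:f, 3:c]
N(rest) = Σ N(rest − s) over sources s of rest; N(one piece) = 1:
  size 1 → [10]=1
  size 2 → [9,10]=1
  size 3 → [6,9,10]=1  [7,9,10]=1  [8,9,10]=1
  size 4 → [2,8,9,10]=1  [3,6,9,10]=1  [5,7,9,10]=1  [6,7,9,10]=2  [6,8,9,10]=2  [7,8,9,10]=2
  size 5 → [0,2,8,9,10]=1  [2,6,8,9,10]=3  [2,7,8,9,10]=3  [3,6,7,9,10]=3  [3,6,8,9,10]=3  [4,5,7,9,10]=1  [5,6,7,9,10]=3  [5,7,8,9,10]=3  [6,7,8,9,10]=6
  size 6 → [0,2,6,8,9,10]=4  [0,2,7,8,9,10]=4  [1,4,5,7,9,10]=1  [2,3,6,8,9,10]=6  [2,5,7,8,9,10]=6  [2,6,7,8,9,10]=12  [3,5,6,7,9,10]=6  [3,6,7,8,9,10]=12  [4,5,6,7,9,10]=4  [4,5,7,8,9,10]=4  [5,6,7,8,9,10]=12
  size 7 → [0,2,3,6,8,9,10]=10  [0,2,5,7,8,9,10]=10  [0,2,6,7,8,9,10]=20  [1,4,5,6,7,9,10]=5  [1,4,5,7,8,9,10]=5  [2,3,6,7,8,9,10]=30  [2,4,5,7,8,9,10]=10  [2,5,6,7,8,9,10]=30  [3,4,5,6,7,9,10]=10  [3,5,6,7,8,9,10]=30  [4,5,6,7,8,9,10]=20
  size 8 → [0,2,3,6,7,8,9,10]=60  [0,2,4,5,7,8,9,10]=20  [0,2,5,6,7,8,9,10]=60  [1,2,4,5,7,8,9,10]=15  [1,3,4,5,6,7,9,10]=15  [1,4,5,6,7,8,9,10]=30  [2,3,5,6,7,8,9,10]=90  [2,4,5,6,7,8,9,10]=60  [3,4,5,6,7,8,9,10]=60
  size 9 → [0,1,2,4,5,7,8,9,10]=35  [0,2,3,5,6,7,8,9,10]=210  [0,2,4,5,6,7,8,9,10]=140  [1,2,4,5,6,7,8,9,10]=105  [1,3,4,5,6,7,8,9,10]=105  [2,3,4,5,6,7,8,9,10]=210
  first=0(d) contributes 420
  first=1(f) contributes 560
  first=3(c) contributes 280
|[w]| = 1260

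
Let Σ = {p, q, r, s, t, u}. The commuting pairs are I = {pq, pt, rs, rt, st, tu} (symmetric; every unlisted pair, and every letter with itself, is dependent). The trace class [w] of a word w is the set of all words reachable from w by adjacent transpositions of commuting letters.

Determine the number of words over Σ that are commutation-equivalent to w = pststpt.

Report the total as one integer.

35

drop 0:p onto floor
drop 1:s onto {0:p}
drop 2:t onto floor
drop 3:s onto {1:s}
drop 4:t onto {2:t}
drop 5:p onto {3:s}
drop 6:t onto {4:t}
ground layer = {0:p, 2:t}
drop-orders for the pieces not yet dropped (sum over which currently-grounded one goes next):
  1 to go: {5} 1  {6} 1
  2 to go: {3,5} 1  {4,6} 1  {5,6} 2
  3 to go: {1,3,5} 1  {2,4,6} 1  {3,5,6} 3  {4,5,6} 3
  4 to go: {0,1,3,5} 1  {1,3,5,6} 4  {2,4,5,6} 4  {3,4,5,6} 6
  5 to go: {0,1,3,5,6} 5  {1,3,4,5,6} 10  {2,3,4,5,6} 10
  if 0:p drops first: 20 orders
  if 2:t drops first: 15 orders
heap linearizations: 35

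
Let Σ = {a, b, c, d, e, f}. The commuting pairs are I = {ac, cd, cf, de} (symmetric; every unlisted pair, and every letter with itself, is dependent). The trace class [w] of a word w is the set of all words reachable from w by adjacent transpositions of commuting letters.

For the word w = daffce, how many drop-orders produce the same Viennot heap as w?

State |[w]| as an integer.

5

piece 0:d — minimal
piece 1:a rests on {0:d}
piece 2:f rests on {1:a}
piece 3:f rests on {2:f}
piece 4:c — minimal
piece 5:e rests on {3:f, 4:c}
minimal pieces: {0:d, 4:c}
ways to finish when only these pieces remain (= sum over removing one remaining piece with nothing left below it):
  1 left: {5}→1
  2 left: {3,5}→1  {4,5}→1
  3 left: {2,3,5}→1  {3,4,5}→2
  4 left: {1,2,3,5}→1  {2,3,4,5}→3
  placing 0:d first → 4 extensions
  placing 4:c first → 1 extensions
total linear extensions = 5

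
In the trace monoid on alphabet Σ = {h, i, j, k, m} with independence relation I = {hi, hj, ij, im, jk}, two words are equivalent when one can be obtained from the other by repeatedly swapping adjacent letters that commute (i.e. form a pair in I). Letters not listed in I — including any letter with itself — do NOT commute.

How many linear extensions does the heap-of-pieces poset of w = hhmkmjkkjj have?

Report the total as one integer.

10

0(h) covers ∅
1(h) covers 0:h
2(m) covers 1:h
3(k) covers 2:m
4(m) covers 3:k
5(j) covers 4:m
6(k) covers 4:m
7(k) covers 6:k
8(j) covers 5:j
9(j) covers 8:j
floor of heap: 0:h
completions by unplaced set U, small U first (add the entries for U minus each lowest piece of U):
  |U|=1: {7}:1  {9}:1
  |U|=2: {6,7}:1  {7,9}:2  {8,9}:1
  |U|=3: {5,8,9}:1  {6,7,9}:3  {7,8,9}:3
  |U|=4: {5,7,8,9}:4  {6,7,8,9}:6
  |U|=5: {5,6,7,8,9}:10
  |U|=6: {4,5,6,7,8,9}:10
  |U|=7: {3,4,5,6,7,8,9}:10
  |U|=8: {2,3,4,5,6,7,8,9}:10
  start at 0(h): 10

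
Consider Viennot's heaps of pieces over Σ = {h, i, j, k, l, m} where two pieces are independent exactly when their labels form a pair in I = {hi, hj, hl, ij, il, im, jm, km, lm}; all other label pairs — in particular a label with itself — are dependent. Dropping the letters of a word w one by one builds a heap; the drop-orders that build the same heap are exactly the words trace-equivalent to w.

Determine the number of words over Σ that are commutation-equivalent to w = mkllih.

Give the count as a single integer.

42

drop 0:m onto floor
drop 1:k onto floor
drop 2:l onto {1:k}
drop 3:l onto {2:l}
drop 4:i onto {1:k}
drop 5:h onto {0:m, 1:k}
ground layer = {0:m, 1:k}
drop-orders for the pieces not yet dropped (sum over which currently-grounded one goes next):
  1 to go: {3} 1  {4} 1  {5} 1
  2 to go: {0,5} 1  {2,3} 1  {3,4} 2  {3,5} 2  {4,5} 2
  3 to go: {0,3,5} 3  {0,4,5} 3  {2,3,4} 3  {2,3,5} 3  {3,4,5} 6
  4 to go: {0,2,3,5} 6  {0,3,4,5} 12  {2,3,4,5} 12
  if 0:m drops first: 12 orders
  if 1:k drops first: 30 orders
heap linearizations: 42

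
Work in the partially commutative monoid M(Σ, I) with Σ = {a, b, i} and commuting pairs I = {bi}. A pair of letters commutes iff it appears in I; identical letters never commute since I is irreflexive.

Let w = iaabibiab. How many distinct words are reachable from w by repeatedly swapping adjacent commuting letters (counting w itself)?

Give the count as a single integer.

drop 0:i onto floor
drop 1:a onto {0:i}
drop 2:a onto {1:a}
drop 3:b onto {2:a}
drop 4:i onto {2:a}
drop 5:b onto {3:b}
drop 6:i onto {4:i}
drop 7:a onto {5:b, 6:i}
drop 8:b onto {7:a}
ground layer = {0:i}
drop-orders for the pieces not yet dropped (sum over which currently-grounded one goes next):
  1 to go: {8} 1
  2 to go: {7,8} 1
  3 to go: {5,7,8} 1  {6,7,8} 1
  4 to go: {3,5,7,8} 1  {4,6,7,8} 1  {5,6,7,8} 2
  5 to go: {3,5,6,7,8} 3  {4,5,6,7,8} 3
  6 to go: {3,4,5,6,7,8} 6
  7 to go: {2,3,4,5,6,7,8} 6
  if 0:i drops first: 6 orders

6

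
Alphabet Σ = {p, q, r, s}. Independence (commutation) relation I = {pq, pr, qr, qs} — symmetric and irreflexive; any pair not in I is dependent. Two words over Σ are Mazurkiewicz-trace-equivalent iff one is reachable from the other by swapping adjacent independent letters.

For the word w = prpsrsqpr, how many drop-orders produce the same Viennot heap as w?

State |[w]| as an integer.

drop 0:p onto floor
drop 1:r onto floor
drop 2:p onto {0:p}
drop 3:s onto {1:r, 2:p}
drop 4:r onto {3:s}
drop 5:s onto {4:r}
drop 6:q onto floor
drop 7:p onto {5:s}
drop 8:r onto {5:s}
ground layer = {0:p, 1:r, 6:q}
drop-orders for the pieces not yet dropped (sum over which currently-grounded one goes next):
  1 to go: {6} 1  {7} 1  {8} 1
  2 to go: {6,7} 2  {6,8} 2  {7,8} 2
  3 to go: {5,7,8} 2  {6,7,8} 6
  4 to go: {4,5,7,8} 2  {5,6,7,8} 8
  5 to go: {3,4,5,7,8} 2  {4,5,6,7,8} 10
  6 to go: {1,3,4,5,7,8} 2  {2,3,4,5,7,8} 2  {3,4,5,6,7,8} 12
  7 to go: {0,2,3,4,5,7,8} 2  {1,2,3,4,5,7,8} 4  {1,3,4,5,6,7,8} 14  {2,3,4,5,6,7,8} 14
  if 0:p drops first: 32 orders
  if 1:r drops first: 16 orders
  if 6:q drops first: 6 orders
heap linearizations: 54

54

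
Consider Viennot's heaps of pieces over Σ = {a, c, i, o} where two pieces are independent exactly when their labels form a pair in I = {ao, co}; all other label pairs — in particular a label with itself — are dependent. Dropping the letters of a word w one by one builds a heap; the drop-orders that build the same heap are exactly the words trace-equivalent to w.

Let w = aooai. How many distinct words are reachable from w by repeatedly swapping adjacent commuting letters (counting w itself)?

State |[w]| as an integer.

6

0(a) covers ∅
1(o) covers ∅
2(o) covers 1:o
3(a) covers 0:a
4(i) covers 2:o, 3:a
floor of heap: 0:a, 1:o
completions by unplaced set U, small U first (add the entries for U minus each lowest piece of U):
  |U|=1: {4}:1
  |U|=2: {2,4}:1  {3,4}:1
  |U|=3: {0,3,4}:1  {1,2,4}:1  {2,3,4}:2
  start at 0(a): 3
  start at 1(o): 3
sum over floor = 6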